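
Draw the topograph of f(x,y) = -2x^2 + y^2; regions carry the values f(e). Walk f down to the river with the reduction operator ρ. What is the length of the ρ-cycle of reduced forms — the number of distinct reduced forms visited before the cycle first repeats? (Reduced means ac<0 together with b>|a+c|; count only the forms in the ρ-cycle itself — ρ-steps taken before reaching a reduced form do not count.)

D = 8, ⌊√D⌋ = 2
descent: ρ → (1,2,-1)  [lands on river]
river: ρ → (-1,2,1)
ρ-cycle length = 2 (tail of 1 descent step not counted)

2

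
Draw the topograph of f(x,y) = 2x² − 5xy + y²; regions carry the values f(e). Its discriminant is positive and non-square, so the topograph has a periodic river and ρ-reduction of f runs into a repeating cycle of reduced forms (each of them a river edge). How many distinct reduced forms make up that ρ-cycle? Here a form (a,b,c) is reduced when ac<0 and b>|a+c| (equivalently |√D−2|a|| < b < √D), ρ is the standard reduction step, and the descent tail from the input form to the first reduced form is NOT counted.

D = 17, ⌊√D⌋ = 4
descent: ρ → (1,3,-2)  [lands on river]
river: ρ → (-2,1,2)
river: ρ → (2,3,-1)
river: ρ → (-1,3,2)
river: ρ → (2,1,-2)
river: ρ → (-2,3,1)
ρ-cycle length = 6 (tail of 1 descent step not counted)

6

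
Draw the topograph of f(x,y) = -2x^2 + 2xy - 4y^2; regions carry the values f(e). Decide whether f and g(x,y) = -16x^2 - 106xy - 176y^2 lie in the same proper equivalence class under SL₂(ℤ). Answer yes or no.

D₁ = -28, D₂ = -28
f is negative-definite; reduce −f:
−f: translate: b→2 (≡-2 mod 4), so (2,-2,4)→(2,2,4)
−f: reduced (well bottom): (2,2,4) with a≤c, −a<b≤a
flip sign back: reduced form of f is (-2,-2,-4)
g is negative-definite; reduce −g:
−g: translate: b→10 (≡106 mod 32), so (16,106,176)→(16,10,2)
−g: flip: (16,10,2)→(2,-10,16)
−g: translate: b→2 (≡-10 mod 4), so (2,-10,16)→(2,2,4)
−g: reduced (well bottom): (2,2,4) with a≤c, −a<b≤a
flip sign back: reduced form of g is (-2,-2,-4)
reduced forms (-2, -2, -4) vs (-2, -2, -4) ⇒ equivalent

yes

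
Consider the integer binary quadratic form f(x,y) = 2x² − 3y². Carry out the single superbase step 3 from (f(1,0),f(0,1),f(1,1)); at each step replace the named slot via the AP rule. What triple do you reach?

start (2,-3,-1) = (f(1,0),f(0,1),f(1,1))
replace slot 3: 2·(2+(-3)) − (-1) = -1 → (2,-3,-1)

2,-3,-1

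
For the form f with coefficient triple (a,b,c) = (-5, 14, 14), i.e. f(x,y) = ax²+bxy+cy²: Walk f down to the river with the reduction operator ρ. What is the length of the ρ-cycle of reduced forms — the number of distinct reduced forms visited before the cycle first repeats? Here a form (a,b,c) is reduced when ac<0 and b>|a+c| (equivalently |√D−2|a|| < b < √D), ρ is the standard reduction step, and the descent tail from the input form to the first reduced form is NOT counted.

D = 476, ⌊√D⌋ = 21
river: ρ → (14,14,-5)
river: ρ → (-5,16,11)
river: ρ → (11,6,-10)
river: ρ → (-10,14,7)
river: ρ → (7,14,-10)
river: ρ → (-10,6,11)
river: ρ → (11,16,-5)
river: ρ → (-5,14,14)
ρ-cycle length = 8 (tail of 0 descent steps not counted)

8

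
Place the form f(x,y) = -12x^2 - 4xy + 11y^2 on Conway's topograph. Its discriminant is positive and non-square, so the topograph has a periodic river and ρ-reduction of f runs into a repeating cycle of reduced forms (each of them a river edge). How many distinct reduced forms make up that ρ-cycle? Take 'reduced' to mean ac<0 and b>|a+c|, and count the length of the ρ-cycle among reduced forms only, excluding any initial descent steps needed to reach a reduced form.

D = 544, ⌊√D⌋ = 23
descent: ρ → (11,4,-12)  [lands on river]
river: ρ → (-12,20,3)
river: ρ → (3,22,-5)
river: ρ → (-5,18,11)
ρ-cycle length = 4 (tail of 1 descent step not counted)

4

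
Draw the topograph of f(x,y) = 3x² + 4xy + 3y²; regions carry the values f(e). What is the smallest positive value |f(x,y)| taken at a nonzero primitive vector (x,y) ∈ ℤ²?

translate: b→-2 (≡4 mod 6), so (3,4,3)→(3,-2,2)
flip: (3,-2,2)→(2,2,3)
reduced (well bottom): (2,2,3) with a≤c, −a<b≤a
well minimum = a = 2

2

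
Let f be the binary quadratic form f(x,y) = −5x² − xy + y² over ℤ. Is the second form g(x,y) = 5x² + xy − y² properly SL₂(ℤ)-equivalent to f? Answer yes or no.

D₁ = 21, D₂ = 21
river cycle of f (length 2): (1, 3, -3), (-3, 3, 1)
river cycle of g (length 2): (-1, 3, 3), (3, 3, -1)
cycles differ ⇒ inequivalent

no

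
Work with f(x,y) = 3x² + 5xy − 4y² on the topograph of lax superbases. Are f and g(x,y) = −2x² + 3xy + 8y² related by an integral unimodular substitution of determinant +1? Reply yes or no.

D₁ = 73, D₂ = 73
river cycle of f (length 18): (-4, 3, 4), (4, 5, -3), (-3, 7, 2), (2, 5, -6), (-6, 7, 1), (1, 7, -6), (-6, 5, 2), (2, 7, -3), (-3, 5, 4), (4, 3, -4), … (8 more)
river cycle of g (length 18): (-2, 7, 3), (3, 5, -4), (-4, 3, 4), (4, 5, -3), (-3, 7, 2), (2, 5, -6), (-6, 7, 1), (1, 7, -6), (-6, 5, 2), (2, 7, -3), … (8 more)
cycles coincide ⇒ equivalent

yes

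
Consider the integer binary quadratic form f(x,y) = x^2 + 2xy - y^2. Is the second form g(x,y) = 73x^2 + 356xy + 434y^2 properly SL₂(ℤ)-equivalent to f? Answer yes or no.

D₁ = 8, D₂ = 8
river cycle of f (length 2): (-1, 2, 1), (1, 2, -1)
river cycle of g (length 2): (1, 2, -1), (-1, 2, 1)
cycles coincide ⇒ equivalent

yes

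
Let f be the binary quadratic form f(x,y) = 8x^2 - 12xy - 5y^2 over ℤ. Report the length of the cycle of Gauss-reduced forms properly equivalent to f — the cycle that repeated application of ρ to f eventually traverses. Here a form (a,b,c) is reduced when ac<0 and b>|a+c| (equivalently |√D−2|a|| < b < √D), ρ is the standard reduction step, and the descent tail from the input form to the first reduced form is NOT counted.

D = 304, ⌊√D⌋ = 17
descent: ρ → (-5,12,8)  [lands on river]
river: ρ → (8,4,-9)
river: ρ → (-9,14,3)
river: ρ → (3,16,-4)
river: ρ → (-4,16,3)
river: ρ → (3,14,-9)
river: ρ → (-9,4,8)
river: ρ → (8,12,-5)
river: ρ → (-5,8,12)
river: ρ → (12,16,-1)
river: ρ → (-1,16,12)
river: ρ → (12,8,-5)
ρ-cycle length = 12 (tail of 1 descent step not counted)

12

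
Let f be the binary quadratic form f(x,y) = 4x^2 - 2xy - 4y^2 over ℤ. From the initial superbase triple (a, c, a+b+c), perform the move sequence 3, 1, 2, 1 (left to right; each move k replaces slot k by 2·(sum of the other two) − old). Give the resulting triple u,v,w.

start (4,-4,-2) = (f(1,0),f(0,1),f(1,1))
replace slot 3: 2·(4+(-4)) − (-2) = 2 → (4,-4,2)
replace slot 1: 2·((-4)+2) − 4 = -8 → (-8,-4,2)
replace slot 2: 2·((-8)+2) − (-4) = -8 → (-8,-8,2)
replace slot 1: 2·((-8)+2) − (-8) = -4 → (-4,-8,2)

-4,-8,2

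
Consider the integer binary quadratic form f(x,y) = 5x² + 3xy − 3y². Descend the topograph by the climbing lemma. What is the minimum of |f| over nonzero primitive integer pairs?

river: ρ → (-3,3,5)
river: ρ → (5,7,-1)
river: ρ → (-1,7,5)
river: ρ → (5,3,-3)
closes: descent 0, river 4
min |a| on river = 1

1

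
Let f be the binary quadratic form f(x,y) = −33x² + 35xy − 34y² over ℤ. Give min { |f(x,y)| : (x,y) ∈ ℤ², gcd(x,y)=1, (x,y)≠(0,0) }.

translate: b→31 (≡-35 mod 66), so (33,-35,34)→(33,31,32)
flip: (33,31,32)→(32,-31,33)
reduced (well bottom): (32,-31,33) with a≤c, −a<b≤a
well minimum |f| = |-32| = 32 (negative-definite)

32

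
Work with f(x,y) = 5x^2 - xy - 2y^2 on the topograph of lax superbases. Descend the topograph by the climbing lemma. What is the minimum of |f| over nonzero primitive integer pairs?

descent: ρ → (-2,5,2)  [lands on river]
river: ρ → (2,3,-4)
river: ρ → (-4,5,1)
river: ρ → (1,5,-4)
river: ρ → (-4,3,2)
river: ρ → (2,5,-2)
river: ρ → (-2,3,4)
river: ρ → (4,5,-1)
river: ρ → (-1,5,4)
river: ρ → (4,3,-2)
closes: descent 1, river 10
min |a| on river = 1

1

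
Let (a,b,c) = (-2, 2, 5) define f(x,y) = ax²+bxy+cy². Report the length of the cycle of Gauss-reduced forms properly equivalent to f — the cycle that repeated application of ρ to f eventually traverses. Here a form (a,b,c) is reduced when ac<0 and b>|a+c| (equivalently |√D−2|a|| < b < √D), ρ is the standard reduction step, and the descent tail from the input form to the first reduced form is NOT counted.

D = 44, ⌊√D⌋ = 6
descent: ρ → (5,-2,-2)
descent: ρ → (-2,6,1)  [lands on river]
river: ρ → (1,6,-2)
ρ-cycle length = 2 (tail of 2 descent steps not counted)

2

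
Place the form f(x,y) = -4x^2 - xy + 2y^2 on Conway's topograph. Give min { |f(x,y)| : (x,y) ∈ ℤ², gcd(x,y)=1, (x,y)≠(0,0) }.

descent: ρ → (2,5,-1)  [lands on river]
river: ρ → (-1,5,2)
river: ρ → (2,3,-3)
river: ρ → (-3,3,2)
closes: descent 1, river 4
min |a| on river = 1

1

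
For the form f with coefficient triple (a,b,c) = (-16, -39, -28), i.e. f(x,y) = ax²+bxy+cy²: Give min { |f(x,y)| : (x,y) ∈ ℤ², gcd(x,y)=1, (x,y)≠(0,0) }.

translate: b→7 (≡39 mod 32), so (16,39,28)→(16,7,5)
flip: (16,7,5)→(5,-7,16)
translate: b→3 (≡-7 mod 10), so (5,-7,16)→(5,3,14)
reduced (well bottom): (5,3,14) with a≤c, −a<b≤a
well minimum |f| = |-5| = 5 (negative-definite)

5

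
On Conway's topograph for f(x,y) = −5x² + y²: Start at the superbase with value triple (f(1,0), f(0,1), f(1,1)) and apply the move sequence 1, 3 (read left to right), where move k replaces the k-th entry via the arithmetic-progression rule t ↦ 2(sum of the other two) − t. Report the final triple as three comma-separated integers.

start (-5,1,-4) = (f(1,0),f(0,1),f(1,1))
replace slot 1: 2·(1+(-4)) − (-5) = -1 → (-1,1,-4)
replace slot 3: 2·((-1)+1) − (-4) = 4 → (-1,1,4)

-1,1,4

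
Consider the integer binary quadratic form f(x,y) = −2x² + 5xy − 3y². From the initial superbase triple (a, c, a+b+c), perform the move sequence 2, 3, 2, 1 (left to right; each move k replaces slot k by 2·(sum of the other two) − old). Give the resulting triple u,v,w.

start (-2,-3,0) = (f(1,0),f(0,1),f(1,1))
replace slot 2: 2·((-2)+0) − (-3) = -1 → (-2,-1,0)
replace slot 3: 2·((-2)+(-1)) − 0 = -6 → (-2,-1,-6)
replace slot 2: 2·((-2)+(-6)) − (-1) = -15 → (-2,-15,-6)
replace slot 1: 2·((-15)+(-6)) − (-2) = -40 → (-40,-15,-6)

-40,-15,-6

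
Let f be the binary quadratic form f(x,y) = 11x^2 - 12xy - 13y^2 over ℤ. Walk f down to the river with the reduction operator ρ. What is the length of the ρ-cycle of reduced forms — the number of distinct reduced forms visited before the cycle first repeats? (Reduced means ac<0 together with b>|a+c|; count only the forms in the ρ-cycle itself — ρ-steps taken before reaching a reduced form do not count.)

D = 716, ⌊√D⌋ = 26
descent: ρ → (-13,12,11)  [lands on river]
river: ρ → (11,10,-14)
river: ρ → (-14,18,7)
river: ρ → (7,24,-5)
river: ρ → (-5,26,2)
river: ρ → (2,26,-5)
river: ρ → (-5,24,7)
river: ρ → (7,18,-14)
river: ρ → (-14,10,11)
river: ρ → (11,12,-13)
river: ρ → (-13,14,10)
river: ρ → (10,26,-1)
river: ρ → (-1,26,10)
river: ρ → (10,14,-13)
ρ-cycle length = 14 (tail of 1 descent step not counted)

14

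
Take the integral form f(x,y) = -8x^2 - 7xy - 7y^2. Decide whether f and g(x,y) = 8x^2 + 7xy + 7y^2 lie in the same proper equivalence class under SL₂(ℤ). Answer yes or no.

D₁ = -175, D₂ = -175
f is negative-definite; reduce −f:
−f: flip: (8,7,7)→(7,-7,8)
−f: translate: b→7 (≡-7 mod 14), so (7,-7,8)→(7,7,8)
−f: reduced (well bottom): (7,7,8) with a≤c, −a<b≤a
flip sign back: reduced form of f is (-7,-7,-8)
g: flip: (8,7,7)→(7,-7,8)
g: translate: b→7 (≡-7 mod 14), so (7,-7,8)→(7,7,8)
g: reduced (well bottom): (7,7,8) with a≤c, −a<b≤a
reduced forms (-7, -7, -8) vs (7, 7, 8) ⇒ inequivalent

no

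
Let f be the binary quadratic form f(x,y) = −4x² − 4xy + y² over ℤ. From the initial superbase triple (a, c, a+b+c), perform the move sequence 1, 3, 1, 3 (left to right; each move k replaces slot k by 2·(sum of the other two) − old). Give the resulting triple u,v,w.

start (-4,1,-7) = (f(1,0),f(0,1),f(1,1))
replace slot 1: 2·(1+(-7)) − (-4) = -8 → (-8,1,-7)
replace slot 3: 2·((-8)+1) − (-7) = -7 → (-8,1,-7)
replace slot 1: 2·(1+(-7)) − (-8) = -4 → (-4,1,-7)
replace slot 3: 2·((-4)+1) − (-7) = 1 → (-4,1,1)

-4,1,1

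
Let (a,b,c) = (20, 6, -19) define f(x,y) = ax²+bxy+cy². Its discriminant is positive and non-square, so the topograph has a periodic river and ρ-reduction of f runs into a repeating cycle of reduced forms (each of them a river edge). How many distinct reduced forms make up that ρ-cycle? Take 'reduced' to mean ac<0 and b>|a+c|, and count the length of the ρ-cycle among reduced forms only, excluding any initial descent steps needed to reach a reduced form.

D = 1556, ⌊√D⌋ = 39
river: ρ → (-19,32,7)
river: ρ → (7,38,-4)
river: ρ → (-4,34,25)
river: ρ → (25,16,-13)
river: ρ → (-13,36,5)
river: ρ → (5,34,-20)
river: ρ → (-20,6,19)
river: ρ → (19,32,-7)
river: ρ → (-7,38,4)
river: ρ → (4,34,-25)
river: ρ → (-25,16,13)
river: ρ → (13,36,-5)
river: ρ → (-5,34,20)
river: ρ → (20,6,-19)
ρ-cycle length = 14 (tail of 0 descent steps not counted)

14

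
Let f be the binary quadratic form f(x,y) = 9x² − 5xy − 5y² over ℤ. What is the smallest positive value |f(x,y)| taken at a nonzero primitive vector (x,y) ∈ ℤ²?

descent: ρ → (-5,5,9)  [lands on river]
river: ρ → (9,13,-1)
river: ρ → (-1,13,9)
river: ρ → (9,5,-5)
closes: descent 1, river 4
min |a| on river = 1

1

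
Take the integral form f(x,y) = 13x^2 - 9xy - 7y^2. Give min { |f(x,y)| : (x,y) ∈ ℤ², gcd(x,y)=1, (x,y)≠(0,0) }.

descent: ρ → (-7,9,13)  [lands on river]
river: ρ → (13,17,-3)
river: ρ → (-3,19,7)
river: ρ → (7,9,-13)
river: ρ → (-13,17,3)
river: ρ → (3,19,-7)
closes: descent 1, river 6
min |a| on river = 3

3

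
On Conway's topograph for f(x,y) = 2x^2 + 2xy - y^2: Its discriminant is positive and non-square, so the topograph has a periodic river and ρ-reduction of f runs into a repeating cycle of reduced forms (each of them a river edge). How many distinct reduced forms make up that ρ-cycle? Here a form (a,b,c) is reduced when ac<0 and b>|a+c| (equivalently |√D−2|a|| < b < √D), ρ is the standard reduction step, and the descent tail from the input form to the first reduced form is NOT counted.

D = 12, ⌊√D⌋ = 3
river: ρ → (-1,2,2)
river: ρ → (2,2,-1)
ρ-cycle length = 2 (tail of 0 descent steps not counted)

2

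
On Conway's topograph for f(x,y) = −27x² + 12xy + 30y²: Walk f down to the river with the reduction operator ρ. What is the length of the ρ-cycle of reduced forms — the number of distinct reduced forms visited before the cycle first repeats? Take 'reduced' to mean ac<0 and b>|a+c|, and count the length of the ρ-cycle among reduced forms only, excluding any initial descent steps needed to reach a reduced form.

D = 3384, ⌊√D⌋ = 58
river: ρ → (30,48,-9)
river: ρ → (-9,42,45)
river: ρ → (45,48,-6)
river: ρ → (-6,48,45)
river: ρ → (45,42,-9)
river: ρ → (-9,48,30)
river: ρ → (30,12,-27)
river: ρ → (-27,42,15)
river: ρ → (15,48,-18)
river: ρ → (-18,24,39)
river: ρ → (39,54,-3)
river: ρ → (-3,54,39)
river: ρ → (39,24,-18)
river: ρ → (-18,48,15)
river: ρ → (15,42,-27)
river: ρ → (-27,12,30)
ρ-cycle length = 16 (tail of 0 descent steps not counted)

16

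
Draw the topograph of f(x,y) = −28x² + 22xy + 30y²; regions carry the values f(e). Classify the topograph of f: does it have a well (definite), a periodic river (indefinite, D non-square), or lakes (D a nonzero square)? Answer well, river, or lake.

D = b²−4ac = 22² − 4·(-28)·30 = 3844
D = 62² is a perfect square ⇒ form factors over ℤ ⇒ lakes

lake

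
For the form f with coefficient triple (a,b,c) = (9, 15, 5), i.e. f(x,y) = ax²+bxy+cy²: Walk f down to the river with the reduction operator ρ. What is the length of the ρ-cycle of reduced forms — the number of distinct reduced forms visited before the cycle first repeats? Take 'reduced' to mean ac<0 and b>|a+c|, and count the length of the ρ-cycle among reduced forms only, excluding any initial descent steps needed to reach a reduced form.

D = 45, ⌊√D⌋ = 6
descent: ρ → (5,5,-1)  [lands on river]
river: ρ → (-1,5,5)
ρ-cycle length = 2 (tail of 1 descent step not counted)

2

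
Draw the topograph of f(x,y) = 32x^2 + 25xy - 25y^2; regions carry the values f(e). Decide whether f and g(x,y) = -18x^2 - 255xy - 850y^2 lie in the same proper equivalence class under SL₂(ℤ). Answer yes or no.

D₁ = 3825, D₂ = 3825
river cycle of f (length 22): (-25, 25, 32), (32, 39, -18), (-18, 33, 38), (38, 43, -13), (-13, 61, 2), (2, 59, -43), (-43, 27, 18), (18, 45, -25), (-25, 55, 8), (8, 57, -18), … (12 more)
river cycle of g (length 22): (-18, 33, 38), (38, 43, -13), (-13, 61, 2), (2, 59, -43), (-43, 27, 18), (18, 45, -25), (-25, 55, 8), (8, 57, -18), (-18, 51, 17), (17, 51, -18), … (12 more)
cycles coincide ⇒ equivalent

yes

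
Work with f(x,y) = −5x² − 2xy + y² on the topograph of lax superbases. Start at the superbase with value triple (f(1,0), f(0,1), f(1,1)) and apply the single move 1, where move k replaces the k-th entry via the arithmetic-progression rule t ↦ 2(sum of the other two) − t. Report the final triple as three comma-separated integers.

start (-5,1,-6) = (f(1,0),f(0,1),f(1,1))
replace slot 1: 2·(1+(-6)) − (-5) = -5 → (-5,1,-6)

-5,1,-6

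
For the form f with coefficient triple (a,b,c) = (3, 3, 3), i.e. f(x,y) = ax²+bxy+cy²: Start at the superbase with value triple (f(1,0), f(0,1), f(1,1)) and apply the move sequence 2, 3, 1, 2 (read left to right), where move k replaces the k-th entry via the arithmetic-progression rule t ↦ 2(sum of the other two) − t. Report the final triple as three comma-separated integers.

start (3,3,9) = (f(1,0),f(0,1),f(1,1))
replace slot 2: 2·(3+9) − 3 = 21 → (3,21,9)
replace slot 3: 2·(3+21) − 9 = 39 → (3,21,39)
replace slot 1: 2·(21+39) − 3 = 117 → (117,21,39)
replace slot 2: 2·(117+39) − 21 = 291 → (117,291,39)

117,291,39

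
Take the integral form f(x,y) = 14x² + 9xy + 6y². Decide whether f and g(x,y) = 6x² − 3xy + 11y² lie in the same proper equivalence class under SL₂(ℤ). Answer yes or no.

D₁ = -255, D₂ = -255
f: flip: (14,9,6)→(6,-9,14)
f: translate: b→3 (≡-9 mod 12), so (6,-9,14)→(6,3,11)
f: reduced (well bottom): (6,3,11) with a≤c, −a<b≤a
g: reduced (well bottom): (6,-3,11) with a≤c, −a<b≤a
reduced forms (6, 3, 11) vs (6, -3, 11) ⇒ inequivalent

no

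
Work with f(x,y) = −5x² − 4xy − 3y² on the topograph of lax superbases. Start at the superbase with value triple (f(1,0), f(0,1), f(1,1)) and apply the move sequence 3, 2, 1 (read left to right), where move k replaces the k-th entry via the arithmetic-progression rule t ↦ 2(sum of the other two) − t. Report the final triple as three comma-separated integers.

start (-5,-3,-12) = (f(1,0),f(0,1),f(1,1))
replace slot 3: 2·((-5)+(-3)) − (-12) = -4 → (-5,-3,-4)
replace slot 2: 2·((-5)+(-4)) − (-3) = -15 → (-5,-15,-4)
replace slot 1: 2·((-15)+(-4)) − (-5) = -33 → (-33,-15,-4)

-33,-15,-4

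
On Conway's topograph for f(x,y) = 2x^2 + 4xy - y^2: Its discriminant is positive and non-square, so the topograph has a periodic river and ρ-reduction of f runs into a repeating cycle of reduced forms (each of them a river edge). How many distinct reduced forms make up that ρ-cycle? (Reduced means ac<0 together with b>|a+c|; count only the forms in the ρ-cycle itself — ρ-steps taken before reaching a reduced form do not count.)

D = 24, ⌊√D⌋ = 4
river: ρ → (-1,4,2)
river: ρ → (2,4,-1)
ρ-cycle length = 2 (tail of 0 descent steps not counted)

2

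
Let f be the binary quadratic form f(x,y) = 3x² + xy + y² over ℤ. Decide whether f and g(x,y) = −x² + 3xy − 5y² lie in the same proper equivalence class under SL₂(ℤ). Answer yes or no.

D₁ = -11, D₂ = -11
f: flip: (3,1,1)→(1,-1,3)
f: translate: b→1 (≡-1 mod 2), so (1,-1,3)→(1,1,3)
f: reduced (well bottom): (1,1,3) with a≤c, −a<b≤a
g is negative-definite; reduce −g:
−g: translate: b→1 (≡-3 mod 2), so (1,-3,5)→(1,1,3)
−g: reduced (well bottom): (1,1,3) with a≤c, −a<b≤a
flip sign back: reduced form of g is (-1,-1,-3)
reduced forms (1, 1, 3) vs (-1, -1, -3) ⇒ inequivalent

no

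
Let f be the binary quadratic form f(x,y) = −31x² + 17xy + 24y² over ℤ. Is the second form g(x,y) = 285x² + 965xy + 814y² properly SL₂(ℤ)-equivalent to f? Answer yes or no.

D₁ = 3265, D₂ = 3265
river cycle of f (length 66): (24, 31, -24), (-24, 17, 31), (31, 45, -10), (-10, 55, 6), (6, 53, -19), (-19, 23, 36), (36, 49, -6), (-6, 47, 44), (44, 41, -9), (-9, 49, 24), … (56 more)
river cycle of g (length 66): (24, 31, -24), (-24, 17, 31), (31, 45, -10), (-10, 55, 6), (6, 53, -19), (-19, 23, 36), (36, 49, -6), (-6, 47, 44), (44, 41, -9), (-9, 49, 24), … (56 more)
cycles coincide ⇒ equivalent

yes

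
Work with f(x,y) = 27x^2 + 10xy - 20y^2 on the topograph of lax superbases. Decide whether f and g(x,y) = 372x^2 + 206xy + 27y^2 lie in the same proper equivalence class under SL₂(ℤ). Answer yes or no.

D₁ = 2260, D₂ = 2260
river cycle of f (length 34): (-20, 30, 17), (17, 38, -12), (-12, 34, 23), (23, 12, -23), (-23, 34, 12), (12, 38, -17), (-17, 30, 20), (20, 10, -27), (-27, 44, 3), (3, 46, -12), … (24 more)
river cycle of g (length 34): (27, 10, -20), (-20, 30, 17), (17, 38, -12), (-12, 34, 23), (23, 12, -23), (-23, 34, 12), (12, 38, -17), (-17, 30, 20), (20, 10, -27), (-27, 44, 3), … (24 more)
cycles coincide ⇒ equivalent

yes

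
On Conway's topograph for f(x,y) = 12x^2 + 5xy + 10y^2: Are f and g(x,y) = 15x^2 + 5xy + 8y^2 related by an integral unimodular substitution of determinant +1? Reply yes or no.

D₁ = -455, D₂ = -455
f: flip: (12,5,10)→(10,-5,12)
f: reduced (well bottom): (10,-5,12) with a≤c, −a<b≤a
g: flip: (15,5,8)→(8,-5,15)
g: reduced (well bottom): (8,-5,15) with a≤c, −a<b≤a
reduced forms (10, -5, 12) vs (8, -5, 15) ⇒ inequivalent

no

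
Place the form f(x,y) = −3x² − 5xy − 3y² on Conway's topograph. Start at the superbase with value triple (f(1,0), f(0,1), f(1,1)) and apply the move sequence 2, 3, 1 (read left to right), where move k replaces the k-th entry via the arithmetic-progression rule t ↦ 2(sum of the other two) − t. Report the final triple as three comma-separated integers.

start (-3,-3,-11) = (f(1,0),f(0,1),f(1,1))
replace slot 2: 2·((-3)+(-11)) − (-3) = -25 → (-3,-25,-11)
replace slot 3: 2·((-3)+(-25)) − (-11) = -45 → (-3,-25,-45)
replace slot 1: 2·((-25)+(-45)) − (-3) = -137 → (-137,-25,-45)

-137,-25,-45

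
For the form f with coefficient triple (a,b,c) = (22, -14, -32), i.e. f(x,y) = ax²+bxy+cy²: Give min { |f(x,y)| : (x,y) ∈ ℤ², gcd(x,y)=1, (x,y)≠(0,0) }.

descent: ρ → (-32,14,22)  [lands on river]
river: ρ → (22,30,-24)
river: ρ → (-24,18,28)
river: ρ → (28,38,-14)
river: ρ → (-14,46,16)
river: ρ → (16,50,-8)
river: ρ → (-8,46,28)
river: ρ → (28,10,-26)
river: ρ → (-26,42,12)
river: ρ → (12,54,-2)
river: ρ → (-2,54,12)
river: ρ → (12,42,-26)
river: ρ → (-26,10,28)
river: ρ → (28,46,-8)
river: ρ → (-8,50,16)
river: ρ → (16,46,-14)
river: ρ → (-14,38,28)
river: ρ → (28,18,-24)
river: ρ → (-24,30,22)
river: ρ → (22,14,-32)
river: ρ → (-32,50,4)
river: ρ → (4,54,-6)
river: ρ → (-6,54,4)
river: ρ → (4,50,-32)
closes: descent 1, river 24
min |a| on river = 2

2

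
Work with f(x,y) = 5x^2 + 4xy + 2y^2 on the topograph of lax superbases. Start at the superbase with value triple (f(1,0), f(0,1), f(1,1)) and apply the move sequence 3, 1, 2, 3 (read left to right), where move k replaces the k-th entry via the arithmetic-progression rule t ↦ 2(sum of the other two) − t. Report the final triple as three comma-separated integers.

start (5,2,11) = (f(1,0),f(0,1),f(1,1))
replace slot 3: 2·(5+2) − 11 = 3 → (5,2,3)
replace slot 1: 2·(2+3) − 5 = 5 → (5,2,3)
replace slot 2: 2·(5+3) − 2 = 14 → (5,14,3)
replace slot 3: 2·(5+14) − 3 = 35 → (5,14,35)

5,14,35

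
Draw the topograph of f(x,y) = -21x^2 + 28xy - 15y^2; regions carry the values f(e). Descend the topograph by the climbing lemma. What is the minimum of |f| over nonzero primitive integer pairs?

translate: b→14 (≡-28 mod 42), so (21,-28,15)→(21,14,8)
flip: (21,14,8)→(8,-14,21)
translate: b→2 (≡-14 mod 16), so (8,-14,21)→(8,2,15)
reduced (well bottom): (8,2,15) with a≤c, −a<b≤a
well minimum |f| = |-8| = 8 (negative-definite)

8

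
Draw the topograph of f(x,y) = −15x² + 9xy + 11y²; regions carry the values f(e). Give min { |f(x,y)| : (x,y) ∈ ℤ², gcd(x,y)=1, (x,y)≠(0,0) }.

river: ρ → (11,13,-13)
river: ρ → (-13,13,11)
river: ρ → (11,9,-15)
river: ρ → (-15,21,5)
river: ρ → (5,19,-19)
river: ρ → (-19,19,5)
river: ρ → (5,21,-15)
river: ρ → (-15,9,11)
closes: descent 0, river 8
min |a| on river = 5

5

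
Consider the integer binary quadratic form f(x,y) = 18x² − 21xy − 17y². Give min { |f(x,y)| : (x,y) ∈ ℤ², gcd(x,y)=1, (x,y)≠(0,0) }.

descent: ρ → (-17,21,18)  [lands on river]
river: ρ → (18,15,-20)
river: ρ → (-20,25,13)
river: ρ → (13,27,-18)
river: ρ → (-18,9,22)
river: ρ → (22,35,-5)
river: ρ → (-5,35,22)
river: ρ → (22,9,-18)
river: ρ → (-18,27,13)
river: ρ → (13,25,-20)
river: ρ → (-20,15,18)
river: ρ → (18,21,-17)
river: ρ → (-17,13,22)
river: ρ → (22,31,-8)
river: ρ → (-8,33,18)
river: ρ → (18,39,-2)
river: ρ → (-2,37,37)
river: ρ → (37,37,-2)
river: ρ → (-2,39,18)
river: ρ → (18,33,-8)
river: ρ → (-8,31,22)
river: ρ → (22,13,-17)
closes: descent 1, river 22
min |a| on river = 2

2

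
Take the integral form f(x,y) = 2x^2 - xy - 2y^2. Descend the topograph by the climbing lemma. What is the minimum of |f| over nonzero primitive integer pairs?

descent: ρ → (-2,1,2)  [lands on river]
river: ρ → (2,3,-1)
river: ρ → (-1,3,2)
river: ρ → (2,1,-2)
river: ρ → (-2,3,1)
river: ρ → (1,3,-2)
closes: descent 1, river 6
min |a| on river = 1

1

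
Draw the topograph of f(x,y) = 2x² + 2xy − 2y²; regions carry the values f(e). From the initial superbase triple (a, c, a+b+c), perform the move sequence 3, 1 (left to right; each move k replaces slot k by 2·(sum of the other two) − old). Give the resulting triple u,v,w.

start (2,-2,2) = (f(1,0),f(0,1),f(1,1))
replace slot 3: 2·(2+(-2)) − 2 = -2 → (2,-2,-2)
replace slot 1: 2·((-2)+(-2)) − 2 = -10 → (-10,-2,-2)

-10,-2,-2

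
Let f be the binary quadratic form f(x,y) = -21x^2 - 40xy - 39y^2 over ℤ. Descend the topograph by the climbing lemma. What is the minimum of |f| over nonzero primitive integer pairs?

translate: b→-2 (≡40 mod 42), so (21,40,39)→(21,-2,20)
flip: (21,-2,20)→(20,2,21)
reduced (well bottom): (20,2,21) with a≤c, −a<b≤a
well minimum |f| = |-20| = 20 (negative-definite)

20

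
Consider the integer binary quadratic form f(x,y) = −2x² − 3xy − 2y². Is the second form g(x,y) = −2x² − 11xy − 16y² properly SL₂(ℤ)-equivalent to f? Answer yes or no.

D₁ = -7, D₂ = -7
f is negative-definite; reduce −f:
−f: translate: b→-1 (≡3 mod 4), so (2,3,2)→(2,-1,1)
−f: flip: (2,-1,1)→(1,1,2)
−f: reduced (well bottom): (1,1,2) with a≤c, −a<b≤a
flip sign back: reduced form of f is (-1,-1,-2)
g is negative-definite; reduce −g:
−g: translate: b→-1 (≡11 mod 4), so (2,11,16)→(2,-1,1)
−g: flip: (2,-1,1)→(1,1,2)
−g: reduced (well bottom): (1,1,2) with a≤c, −a<b≤a
flip sign back: reduced form of g is (-1,-1,-2)
reduced forms (-1, -1, -2) vs (-1, -1, -2) ⇒ equivalent

yes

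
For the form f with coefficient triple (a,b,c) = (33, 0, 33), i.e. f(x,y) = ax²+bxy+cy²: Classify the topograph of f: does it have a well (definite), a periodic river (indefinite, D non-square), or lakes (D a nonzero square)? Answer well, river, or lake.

D = b²−4ac = 0² − 4·33·33 = -4356
D < 0 ⇒ definite ⇒ every region one sign ⇒ single well

well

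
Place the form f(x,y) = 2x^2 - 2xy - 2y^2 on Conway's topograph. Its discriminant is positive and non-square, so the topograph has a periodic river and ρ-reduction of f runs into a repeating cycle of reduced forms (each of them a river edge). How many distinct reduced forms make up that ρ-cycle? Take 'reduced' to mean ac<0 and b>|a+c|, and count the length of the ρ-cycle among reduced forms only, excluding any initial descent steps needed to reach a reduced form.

D = 20, ⌊√D⌋ = 4
descent: ρ → (-2,2,2)  [lands on river]
river: ρ → (2,2,-2)
ρ-cycle length = 2 (tail of 1 descent step not counted)

2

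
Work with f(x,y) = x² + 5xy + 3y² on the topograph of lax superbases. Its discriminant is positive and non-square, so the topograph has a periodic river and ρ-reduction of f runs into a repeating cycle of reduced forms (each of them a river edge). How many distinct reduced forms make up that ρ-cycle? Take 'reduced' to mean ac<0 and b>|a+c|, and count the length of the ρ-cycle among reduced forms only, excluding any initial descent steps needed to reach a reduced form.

D = 13, ⌊√D⌋ = 3
descent: ρ → (3,1,-1)
descent: ρ → (-1,3,1)  [lands on river]
river: ρ → (1,3,-1)
ρ-cycle length = 2 (tail of 2 descent steps not counted)

2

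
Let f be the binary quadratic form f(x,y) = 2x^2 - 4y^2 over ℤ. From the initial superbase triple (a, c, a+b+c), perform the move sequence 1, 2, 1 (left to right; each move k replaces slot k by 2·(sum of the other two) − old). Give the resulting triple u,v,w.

start (2,-4,-2) = (f(1,0),f(0,1),f(1,1))
replace slot 1: 2·((-4)+(-2)) − 2 = -14 → (-14,-4,-2)
replace slot 2: 2·((-14)+(-2)) − (-4) = -28 → (-14,-28,-2)
replace slot 1: 2·((-28)+(-2)) − (-14) = -46 → (-46,-28,-2)

-46,-28,-2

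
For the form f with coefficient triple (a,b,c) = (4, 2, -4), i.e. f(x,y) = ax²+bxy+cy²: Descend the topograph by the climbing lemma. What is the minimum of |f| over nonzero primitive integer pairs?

river: ρ → (-4,6,2)
river: ρ → (2,6,-4)
river: ρ → (-4,2,4)
river: ρ → (4,6,-2)
river: ρ → (-2,6,4)
river: ρ → (4,2,-4)
closes: descent 0, river 6
min |a| on river = 2

2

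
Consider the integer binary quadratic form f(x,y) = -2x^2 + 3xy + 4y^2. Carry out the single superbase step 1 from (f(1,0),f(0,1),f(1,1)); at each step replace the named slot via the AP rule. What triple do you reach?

start (-2,4,5) = (f(1,0),f(0,1),f(1,1))
replace slot 1: 2·(4+5) − (-2) = 20 → (20,4,5)

20,4,5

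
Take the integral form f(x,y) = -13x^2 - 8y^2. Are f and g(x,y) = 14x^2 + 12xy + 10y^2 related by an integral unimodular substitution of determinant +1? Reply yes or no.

D₁ = -416, D₂ = -416
f is negative-definite; reduce −f:
−f: flip: (13,0,8)→(8,0,13)
−f: reduced (well bottom): (8,0,13) with a≤c, −a<b≤a
flip sign back: reduced form of f is (-8,0,-13)
g: flip: (14,12,10)→(10,-12,14)
g: translate: b→8 (≡-12 mod 20), so (10,-12,14)→(10,8,12)
g: reduced (well bottom): (10,8,12) with a≤c, −a<b≤a
reduced forms (-8, 0, -13) vs (10, 8, 12) ⇒ inequivalent

no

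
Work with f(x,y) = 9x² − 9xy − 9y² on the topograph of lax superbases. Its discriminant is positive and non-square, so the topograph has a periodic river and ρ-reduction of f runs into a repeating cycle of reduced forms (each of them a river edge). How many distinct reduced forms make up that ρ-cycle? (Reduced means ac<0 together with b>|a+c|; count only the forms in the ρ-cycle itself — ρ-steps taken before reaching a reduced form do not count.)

D = 405, ⌊√D⌋ = 20
descent: ρ → (-9,9,9)  [lands on river]
river: ρ → (9,9,-9)
ρ-cycle length = 2 (tail of 1 descent step not counted)

2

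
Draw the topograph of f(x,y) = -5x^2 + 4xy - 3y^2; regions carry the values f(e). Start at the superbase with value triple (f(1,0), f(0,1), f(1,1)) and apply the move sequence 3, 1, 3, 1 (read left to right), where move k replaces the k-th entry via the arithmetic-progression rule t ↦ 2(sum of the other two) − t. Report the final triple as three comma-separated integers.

start (-5,-3,-4) = (f(1,0),f(0,1),f(1,1))
replace slot 3: 2·((-5)+(-3)) − (-4) = -12 → (-5,-3,-12)
replace slot 1: 2·((-3)+(-12)) − (-5) = -25 → (-25,-3,-12)
replace slot 3: 2·((-25)+(-3)) − (-12) = -44 → (-25,-3,-44)
replace slot 1: 2·((-3)+(-44)) − (-25) = -69 → (-69,-3,-44)

-69,-3,-44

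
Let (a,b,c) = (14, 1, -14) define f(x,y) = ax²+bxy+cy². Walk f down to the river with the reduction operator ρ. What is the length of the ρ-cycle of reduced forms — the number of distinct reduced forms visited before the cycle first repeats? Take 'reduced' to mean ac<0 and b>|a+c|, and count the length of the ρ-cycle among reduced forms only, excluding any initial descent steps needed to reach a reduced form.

D = 785, ⌊√D⌋ = 28
river: ρ → (-14,27,1)
river: ρ → (1,27,-14)
river: ρ → (-14,1,14)
river: ρ → (14,27,-1)
river: ρ → (-1,27,14)
river: ρ → (14,1,-14)
ρ-cycle length = 6 (tail of 0 descent steps not counted)

6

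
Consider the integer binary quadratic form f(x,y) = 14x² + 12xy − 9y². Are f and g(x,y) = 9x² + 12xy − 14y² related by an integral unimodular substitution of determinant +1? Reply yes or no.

D₁ = 648, D₂ = 648
river cycle of f (length 10): (-9, 24, 2), (2, 24, -9), (-9, 12, 14), (14, 16, -7), (-7, 12, 18), (18, 24, -1), (-1, 24, 18), (18, 12, -7), (-7, 16, 14), (14, 12, -9)
river cycle of g (length 10): (-14, 16, 7), (7, 12, -18), (-18, 24, 1), (1, 24, -18), (-18, 12, 7), (7, 16, -14), (-14, 12, 9), (9, 24, -2), (-2, 24, 9), (9, 12, -14)
cycles differ ⇒ inequivalent

no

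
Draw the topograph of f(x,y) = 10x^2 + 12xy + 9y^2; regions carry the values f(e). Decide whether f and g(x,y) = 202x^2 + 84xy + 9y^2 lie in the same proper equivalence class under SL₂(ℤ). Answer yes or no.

D₁ = -216, D₂ = -216
f: translate: b→-8 (≡12 mod 20), so (10,12,9)→(10,-8,7)
f: flip: (10,-8,7)→(7,8,10)
f: translate: b→-6 (≡8 mod 14), so (7,8,10)→(7,-6,9)
f: reduced (well bottom): (7,-6,9) with a≤c, −a<b≤a
g: flip: (202,84,9)→(9,-84,202)
g: translate: b→6 (≡-84 mod 18), so (9,-84,202)→(9,6,7)
g: flip: (9,6,7)→(7,-6,9)
g: reduced (well bottom): (7,-6,9) with a≤c, −a<b≤a
reduced forms (7, -6, 9) vs (7, -6, 9) ⇒ equivalent

yes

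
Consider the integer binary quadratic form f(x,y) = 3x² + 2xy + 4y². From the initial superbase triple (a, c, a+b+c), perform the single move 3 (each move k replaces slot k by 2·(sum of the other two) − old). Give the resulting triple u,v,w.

start (3,4,9) = (f(1,0),f(0,1),f(1,1))
replace slot 3: 2·(3+4) − 9 = 5 → (3,4,5)

3,4,5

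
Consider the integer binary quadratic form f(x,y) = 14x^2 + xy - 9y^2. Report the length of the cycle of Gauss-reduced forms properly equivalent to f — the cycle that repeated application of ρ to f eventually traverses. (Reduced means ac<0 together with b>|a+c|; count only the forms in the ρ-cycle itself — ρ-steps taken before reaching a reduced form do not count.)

D = 505, ⌊√D⌋ = 22
descent: ρ → (-9,17,6)  [lands on river]
river: ρ → (6,19,-6)
river: ρ → (-6,17,9)
river: ρ → (9,19,-4)
river: ρ → (-4,21,4)
river: ρ → (4,19,-9)
ρ-cycle length = 6 (tail of 1 descent step not counted)

6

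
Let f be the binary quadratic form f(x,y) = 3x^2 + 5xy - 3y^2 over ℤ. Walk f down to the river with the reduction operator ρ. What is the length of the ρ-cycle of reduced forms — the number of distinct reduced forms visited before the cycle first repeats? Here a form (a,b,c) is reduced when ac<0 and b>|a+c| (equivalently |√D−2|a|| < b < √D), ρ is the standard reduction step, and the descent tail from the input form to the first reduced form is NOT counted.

D = 61, ⌊√D⌋ = 7
river: ρ → (-3,7,1)
river: ρ → (1,7,-3)
river: ρ → (-3,5,3)
river: ρ → (3,7,-1)
river: ρ → (-1,7,3)
river: ρ → (3,5,-3)
ρ-cycle length = 6 (tail of 0 descent steps not counted)

6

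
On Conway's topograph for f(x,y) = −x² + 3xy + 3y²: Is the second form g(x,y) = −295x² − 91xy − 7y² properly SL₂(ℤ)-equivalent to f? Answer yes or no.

D₁ = 21, D₂ = 21
river cycle of f (length 2): (3, 3, -1), (-1, 3, 3)
river cycle of g (length 2): (-1, 3, 3), (3, 3, -1)
cycles coincide ⇒ equivalent

yes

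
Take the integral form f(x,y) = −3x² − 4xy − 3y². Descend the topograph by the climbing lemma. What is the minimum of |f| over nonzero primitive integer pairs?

translate: b→-2 (≡4 mod 6), so (3,4,3)→(3,-2,2)
flip: (3,-2,2)→(2,2,3)
reduced (well bottom): (2,2,3) with a≤c, −a<b≤a
well minimum |f| = |-2| = 2 (negative-definite)

2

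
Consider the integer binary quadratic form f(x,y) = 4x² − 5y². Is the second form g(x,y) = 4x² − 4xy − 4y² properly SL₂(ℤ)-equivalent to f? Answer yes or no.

D₁ = 80, D₂ = 80
river cycle of f (length 2): (4, 8, -1), (-1, 8, 4)
river cycle of g (length 2): (-4, 4, 4), (4, 4, -4)
cycles differ ⇒ inequivalent

no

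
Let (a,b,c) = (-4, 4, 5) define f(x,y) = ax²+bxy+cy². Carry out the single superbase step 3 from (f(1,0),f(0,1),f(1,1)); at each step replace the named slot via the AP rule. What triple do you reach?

start (-4,5,5) = (f(1,0),f(0,1),f(1,1))
replace slot 3: 2·((-4)+5) − 5 = -3 → (-4,5,-3)

-4,5,-3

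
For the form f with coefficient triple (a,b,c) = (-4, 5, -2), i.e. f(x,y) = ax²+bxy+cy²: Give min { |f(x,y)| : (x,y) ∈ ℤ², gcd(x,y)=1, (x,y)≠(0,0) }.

translate: b→3 (≡-5 mod 8), so (4,-5,2)→(4,3,1)
flip: (4,3,1)→(1,-3,4)
translate: b→1 (≡-3 mod 2), so (1,-3,4)→(1,1,2)
reduced (well bottom): (1,1,2) with a≤c, −a<b≤a
well minimum |f| = |-1| = 1 (negative-definite)

1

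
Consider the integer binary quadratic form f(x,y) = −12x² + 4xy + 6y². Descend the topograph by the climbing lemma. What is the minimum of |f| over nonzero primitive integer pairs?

descent: ρ → (6,8,-10)  [lands on river]
river: ρ → (-10,12,4)
river: ρ → (4,12,-10)
river: ρ → (-10,8,6)
river: ρ → (6,16,-2)
river: ρ → (-2,16,6)
closes: descent 1, river 6
min |a| on river = 2

2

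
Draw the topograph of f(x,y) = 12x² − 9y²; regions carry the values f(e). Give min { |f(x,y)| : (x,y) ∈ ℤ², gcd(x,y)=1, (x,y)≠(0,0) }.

descent: ρ → (-9,18,3)  [lands on river]
river: ρ → (3,18,-9)
closes: descent 1, river 2
min |a| on river = 3

3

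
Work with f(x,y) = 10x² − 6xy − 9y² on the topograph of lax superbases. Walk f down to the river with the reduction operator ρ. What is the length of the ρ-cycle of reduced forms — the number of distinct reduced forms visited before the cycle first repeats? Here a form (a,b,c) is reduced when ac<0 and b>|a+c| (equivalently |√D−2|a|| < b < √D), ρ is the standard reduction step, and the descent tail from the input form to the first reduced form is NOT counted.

D = 396, ⌊√D⌋ = 19
descent: ρ → (-9,6,10)  [lands on river]
river: ρ → (10,14,-5)
river: ρ → (-5,16,7)
river: ρ → (7,12,-9)
ρ-cycle length = 4 (tail of 1 descent step not counted)

4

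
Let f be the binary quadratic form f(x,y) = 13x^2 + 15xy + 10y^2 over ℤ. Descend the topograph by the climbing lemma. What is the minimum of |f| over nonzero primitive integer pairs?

translate: b→-11 (≡15 mod 26), so (13,15,10)→(13,-11,8)
flip: (13,-11,8)→(8,11,13)
translate: b→-5 (≡11 mod 16), so (8,11,13)→(8,-5,10)
reduced (well bottom): (8,-5,10) with a≤c, −a<b≤a
well minimum = a = 8

8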